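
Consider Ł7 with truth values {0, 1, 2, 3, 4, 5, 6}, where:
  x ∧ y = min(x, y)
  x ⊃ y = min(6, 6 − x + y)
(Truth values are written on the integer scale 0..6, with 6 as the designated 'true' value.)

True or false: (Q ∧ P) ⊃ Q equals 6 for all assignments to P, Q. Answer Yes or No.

Yes

At P = 6, Q = 4, for instance:
Q ∧ P = 4 ∧ 6 = 4
(Q ∧ P) ⊃ Q = 4 ⊃ 4 = 6
and checking the remaining 48 assignments likewise gives ≥ 6 in every case.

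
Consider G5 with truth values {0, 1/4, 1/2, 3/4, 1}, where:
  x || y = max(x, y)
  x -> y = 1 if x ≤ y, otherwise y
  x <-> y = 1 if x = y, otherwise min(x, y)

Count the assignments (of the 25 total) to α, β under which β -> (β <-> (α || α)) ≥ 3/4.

16

value 1: 15 assignments (counts)
value 3/4: 1 assignment (counts)
value 1/2: 2 assignments
value 1/4: 3 assignments
value 0: 4 assignments
So 16 of the 25 assignments meet the threshold.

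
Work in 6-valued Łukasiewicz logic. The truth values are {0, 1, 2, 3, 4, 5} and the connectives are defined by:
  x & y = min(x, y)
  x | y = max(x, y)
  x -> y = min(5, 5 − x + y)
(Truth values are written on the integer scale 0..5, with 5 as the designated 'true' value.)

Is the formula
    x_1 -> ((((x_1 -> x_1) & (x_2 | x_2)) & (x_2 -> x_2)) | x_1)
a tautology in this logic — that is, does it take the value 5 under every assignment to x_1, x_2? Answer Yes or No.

At x_1 = 1, x_2 = 0, for instance:
x_1 -> x_1 = 1 -> 1 = 5
x_2 | x_2 = 0 | 0 = 0
(x_1 -> x_1) & (x_2 | x_2) = 5 & 0 = 0
x_2 -> x_2 = 0 -> 0 = 5
((x_1 -> x_1) & (x_2 | x_2)) & (x_2 -> x_2) = 0 & 5 = 0
(((x_1 -> x_1) & (x_2 | x_2)) & (x_2 -> x_2)) | x_1 = 0 | 1 = 1
x_1 -> ((((x_1 -> x_1) & (x_2 | x_2)) & (x_2 -> x_2)) | x_1) = 1 -> 1 = 5
and checking the remaining 35 assignments likewise gives ≥ 5 in every case.

Yes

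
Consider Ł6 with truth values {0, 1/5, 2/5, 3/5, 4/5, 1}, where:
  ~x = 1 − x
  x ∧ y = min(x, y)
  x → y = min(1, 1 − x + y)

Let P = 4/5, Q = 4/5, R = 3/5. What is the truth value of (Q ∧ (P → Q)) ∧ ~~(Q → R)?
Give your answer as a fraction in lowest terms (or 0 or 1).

4/5

P → Q = 4/5 → 4/5 = 1
Q ∧ (P → Q) = 4/5 ∧ 1 = 4/5
Q → R = 4/5 → 3/5 = 4/5
~(Q → R) = ~4/5 = 1/5
~~(Q → R) = ~1/5 = 4/5
(Q ∧ (P → Q)) ∧ ~~(Q → R) = 4/5 ∧ 4/5 = 4/5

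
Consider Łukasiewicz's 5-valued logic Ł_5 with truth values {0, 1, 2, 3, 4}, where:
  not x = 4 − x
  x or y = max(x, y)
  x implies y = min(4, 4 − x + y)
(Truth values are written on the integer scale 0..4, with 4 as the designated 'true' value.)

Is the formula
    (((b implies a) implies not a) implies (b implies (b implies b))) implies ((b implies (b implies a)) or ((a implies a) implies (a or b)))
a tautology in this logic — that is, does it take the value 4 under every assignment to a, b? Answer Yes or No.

Counterexample: take a = 0, b = 3.
b implies a = 3 implies 0 = 1
not a = not 0 = 4
(b implies a) implies not a = 1 implies 4 = 4
b implies b = 3 implies 3 = 4
b implies (b implies b) = 3 implies 4 = 4
((b implies a) implies not a) implies (b implies (b implies b)) = 4 implies 4 = 4
b implies a = 3 implies 0 = 1
b implies (b implies a) = 3 implies 1 = 2
a implies a = 0 implies 0 = 4
a or b = 0 or 3 = 3
(a implies a) implies (a or b) = 4 implies 3 = 3
(b implies (b implies a)) or ((a implies a) implies (a or b)) = 2 or 3 = 3
(((b implies a) implies not a) implies (b implies (b implies b))) implies ((b implies (b implies a)) or ((a implies a) implies (a or b))) = 4 implies 3 = 3
This gives 3 ≠ 4.

No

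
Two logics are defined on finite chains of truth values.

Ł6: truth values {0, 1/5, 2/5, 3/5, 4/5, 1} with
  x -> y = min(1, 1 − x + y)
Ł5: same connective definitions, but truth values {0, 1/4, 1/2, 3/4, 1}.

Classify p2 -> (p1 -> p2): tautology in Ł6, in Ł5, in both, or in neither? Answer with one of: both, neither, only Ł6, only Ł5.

both

In Ł6: every assignment gives 1 — tautology.
In Ł5: every assignment gives 1 — tautology.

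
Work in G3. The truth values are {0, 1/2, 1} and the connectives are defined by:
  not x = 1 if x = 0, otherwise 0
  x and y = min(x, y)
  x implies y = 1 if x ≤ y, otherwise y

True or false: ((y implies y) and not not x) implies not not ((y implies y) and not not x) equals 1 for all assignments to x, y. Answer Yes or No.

x = 0, y = 0 ↦ 1
x = 0, y = 1/2 ↦ 1
x = 0, y = 1 ↦ 1
x = 1/2, y = 0 ↦ 1
x = 1/2, y = 1/2 ↦ 1
x = 1/2, y = 1 ↦ 1
x = 1, y = 0 ↦ 1
x = 1, y = 1/2 ↦ 1
x = 1, y = 1 ↦ 1
Every assignment gives a value ≥ 1.

Yes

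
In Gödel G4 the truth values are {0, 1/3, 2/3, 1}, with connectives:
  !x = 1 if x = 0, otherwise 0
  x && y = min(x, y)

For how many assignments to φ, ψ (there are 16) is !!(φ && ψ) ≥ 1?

9

φ = 0, ψ = 0 ↦ 0  <
φ = 0, ψ = 1/3 ↦ 0  <
φ = 0, ψ = 2/3 ↦ 0  <
φ = 0, ψ = 1 ↦ 0  <
φ = 1/3, ψ = 0 ↦ 0  <
φ = 1/3, ψ = 1/3 ↦ 1  ≥
φ = 1/3, ψ = 2/3 ↦ 1  ≥
φ = 1/3, ψ = 1 ↦ 1  ≥
φ = 2/3, ψ = 0 ↦ 0  <
φ = 2/3, ψ = 1/3 ↦ 1  ≥
φ = 2/3, ψ = 2/3 ↦ 1  ≥
φ = 2/3, ψ = 1 ↦ 1  ≥
φ = 1, ψ = 0 ↦ 0  <
φ = 1, ψ = 1/3 ↦ 1  ≥
φ = 1, ψ = 2/3 ↦ 1  ≥
φ = 1, ψ = 1 ↦ 1  ≥
So 9 of the 16 assignments meet the threshold.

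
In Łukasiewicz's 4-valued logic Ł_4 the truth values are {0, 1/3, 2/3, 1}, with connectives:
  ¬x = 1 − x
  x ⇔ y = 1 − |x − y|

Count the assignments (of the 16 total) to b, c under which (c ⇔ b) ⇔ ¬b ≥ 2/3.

11

b = 0, c = 0 ↦ 1  ≥
b = 0, c = 1/3 ↦ 2/3  ≥
b = 0, c = 2/3 ↦ 1/3  <
b = 0, c = 1 ↦ 0  <
b = 1/3, c = 0 ↦ 1  ≥
b = 1/3, c = 1/3 ↦ 2/3  ≥
b = 1/3, c = 2/3 ↦ 1  ≥
b = 1/3, c = 1 ↦ 2/3  ≥
b = 2/3, c = 0 ↦ 1  ≥
b = 2/3, c = 1/3 ↦ 2/3  ≥
b = 2/3, c = 2/3 ↦ 1/3  <
b = 2/3, c = 1 ↦ 2/3  ≥
b = 1, c = 0 ↦ 1  ≥
b = 1, c = 1/3 ↦ 2/3  ≥
b = 1, c = 2/3 ↦ 1/3  <
b = 1, c = 1 ↦ 0  <
So 11 of the 16 assignments meet the threshold.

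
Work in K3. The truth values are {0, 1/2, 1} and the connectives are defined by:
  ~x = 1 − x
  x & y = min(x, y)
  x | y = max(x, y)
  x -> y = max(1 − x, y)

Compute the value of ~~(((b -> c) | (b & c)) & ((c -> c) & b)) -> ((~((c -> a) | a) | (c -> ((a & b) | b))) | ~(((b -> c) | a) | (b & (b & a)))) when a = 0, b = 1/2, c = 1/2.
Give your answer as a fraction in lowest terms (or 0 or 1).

b -> c = 1/2 -> 1/2 = 1/2
b & c = 1/2 & 1/2 = 1/2
(b -> c) | (b & c) = 1/2 | 1/2 = 1/2
c -> c = 1/2 -> 1/2 = 1/2
(c -> c) & b = 1/2 & 1/2 = 1/2
((b -> c) | (b & c)) & ((c -> c) & b) = 1/2 & 1/2 = 1/2
~(((b -> c) | (b & c)) & ((c -> c) & b)) = ~1/2 = 1/2
~~(((b -> c) | (b & c)) & ((c -> c) & b)) = ~1/2 = 1/2
c -> a = 1/2 -> 0 = 1/2
(c -> a) | a = 1/2 | 0 = 1/2
~((c -> a) | a) = ~1/2 = 1/2
a & b = 0 & 1/2 = 0
(a & b) | b = 0 | 1/2 = 1/2
c -> ((a & b) | b) = 1/2 -> 1/2 = 1/2
~((c -> a) | a) | (c -> ((a & b) | b)) = 1/2 | 1/2 = 1/2
b -> c = 1/2 -> 1/2 = 1/2
(b -> c) | a = 1/2 | 0 = 1/2
b & a = 1/2 & 0 = 0
b & (b & a) = 1/2 & 0 = 0
((b -> c) | a) | (b & (b & a)) = 1/2 | 0 = 1/2
~(((b -> c) | a) | (b & (b & a))) = ~1/2 = 1/2
(~((c -> a) | a) | (c -> ((a & b) | b))) | ~(((b -> c) | a) | (b & (b & a))) = 1/2 | 1/2 = 1/2
~~(((b -> c) | (b & c)) & ((c -> c) & b)) -> ((~((c -> a) | a) | (c -> ((a & b) | b))) | ~(((b -> c) | a) | (b & (b & a)))) = 1/2 -> 1/2 = 1/2

1/2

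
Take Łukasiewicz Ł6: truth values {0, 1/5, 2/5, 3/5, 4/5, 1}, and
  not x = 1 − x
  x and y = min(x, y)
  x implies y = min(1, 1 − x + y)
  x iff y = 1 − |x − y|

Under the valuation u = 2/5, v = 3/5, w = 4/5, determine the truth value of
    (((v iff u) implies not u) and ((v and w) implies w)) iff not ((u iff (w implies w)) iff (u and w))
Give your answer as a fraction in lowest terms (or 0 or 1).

v iff u = 3/5 iff 2/5 = 4/5
not u = not 2/5 = 3/5
(v iff u) implies not u = 4/5 implies 3/5 = 4/5
v and w = 3/5 and 4/5 = 3/5
(v and w) implies w = 3/5 implies 4/5 = 1
((v iff u) implies not u) and ((v and w) implies w) = 4/5 and 1 = 4/5
w implies w = 4/5 implies 4/5 = 1
u iff (w implies w) = 2/5 iff 1 = 2/5
u and w = 2/5 and 4/5 = 2/5
(u iff (w implies w)) iff (u and w) = 2/5 iff 2/5 = 1
not ((u iff (w implies w)) iff (u and w)) = not 1 = 0
(((v iff u) implies not u) and ((v and w) implies w)) iff not ((u iff (w implies w)) iff (u and w)) = 4/5 iff 0 = 1/5

1/5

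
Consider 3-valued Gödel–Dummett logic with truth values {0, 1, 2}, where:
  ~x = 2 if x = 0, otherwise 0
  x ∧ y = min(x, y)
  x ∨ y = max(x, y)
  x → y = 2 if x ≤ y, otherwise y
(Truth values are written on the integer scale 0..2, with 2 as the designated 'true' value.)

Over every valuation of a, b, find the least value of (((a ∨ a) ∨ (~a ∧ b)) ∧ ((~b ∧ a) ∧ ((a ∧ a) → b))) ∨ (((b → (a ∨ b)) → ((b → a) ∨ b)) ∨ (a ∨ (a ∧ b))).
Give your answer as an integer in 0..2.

Take a = 0, b = 1:
a ∨ a = 0 ∨ 0 = 0
~a = ~0 = 2
~a ∧ b = 2 ∧ 1 = 1
(a ∨ a) ∨ (~a ∧ b) = 0 ∨ 1 = 1
~b = ~1 = 0
~b ∧ a = 0 ∧ 0 = 0
a ∧ a = 0 ∧ 0 = 0
(a ∧ a) → b = 0 → 1 = 2
(~b ∧ a) ∧ ((a ∧ a) → b) = 0 ∧ 2 = 0
((a ∨ a) ∨ (~a ∧ b)) ∧ ((~b ∧ a) ∧ ((a ∧ a) → b)) = 1 ∧ 0 = 0
a ∨ b = 0 ∨ 1 = 1
b → (a ∨ b) = 1 → 1 = 2
b → a = 1 → 0 = 0
(b → a) ∨ b = 0 ∨ 1 = 1
(b → (a ∨ b)) → ((b → a) ∨ b) = 2 → 1 = 1
a ∧ b = 0 ∧ 1 = 0
a ∨ (a ∧ b) = 0 ∨ 0 = 0
((b → (a ∨ b)) → ((b → a) ∨ b)) ∨ (a ∨ (a ∧ b)) = 1 ∨ 0 = 1
(((a ∨ a) ∨ (~a ∧ b)) ∧ ((~b ∧ a) ∧ ((a ∧ a) → b))) ∨ (((b → (a ∨ b)) → ((b → a) ∨ b)) ∨ (a ∨ (a ∧ b))) = 0 ∨ 1 = 1
No assignment yields a value below 1, so this is the minimum.

1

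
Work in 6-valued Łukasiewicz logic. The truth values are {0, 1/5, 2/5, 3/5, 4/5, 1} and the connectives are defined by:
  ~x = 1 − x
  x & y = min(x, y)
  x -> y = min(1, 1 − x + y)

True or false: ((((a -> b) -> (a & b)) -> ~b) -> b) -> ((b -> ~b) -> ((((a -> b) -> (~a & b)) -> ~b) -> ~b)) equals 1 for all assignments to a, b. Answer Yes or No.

No

Counterexample: take a = 3/5, b = 3/5.
a -> b = 3/5 -> 3/5 = 1
a & b = 3/5 & 3/5 = 3/5
(a -> b) -> (a & b) = 1 -> 3/5 = 3/5
~b = ~3/5 = 2/5
((a -> b) -> (a & b)) -> ~b = 3/5 -> 2/5 = 4/5
(((a -> b) -> (a & b)) -> ~b) -> b = 4/5 -> 3/5 = 4/5
~b = ~3/5 = 2/5
b -> ~b = 3/5 -> 2/5 = 4/5
a -> b = 3/5 -> 3/5 = 1
~a = ~3/5 = 2/5
~a & b = 2/5 & 3/5 = 2/5
(a -> b) -> (~a & b) = 1 -> 2/5 = 2/5
~b = ~3/5 = 2/5
((a -> b) -> (~a & b)) -> ~b = 2/5 -> 2/5 = 1
~b = ~3/5 = 2/5
(((a -> b) -> (~a & b)) -> ~b) -> ~b = 1 -> 2/5 = 2/5
(b -> ~b) -> ((((a -> b) -> (~a & b)) -> ~b) -> ~b) = 4/5 -> 2/5 = 3/5
((((a -> b) -> (a & b)) -> ~b) -> b) -> ((b -> ~b) -> ((((a -> b) -> (~a & b)) -> ~b) -> ~b)) = 4/5 -> 3/5 = 4/5
This gives 4/5 ≠ 1.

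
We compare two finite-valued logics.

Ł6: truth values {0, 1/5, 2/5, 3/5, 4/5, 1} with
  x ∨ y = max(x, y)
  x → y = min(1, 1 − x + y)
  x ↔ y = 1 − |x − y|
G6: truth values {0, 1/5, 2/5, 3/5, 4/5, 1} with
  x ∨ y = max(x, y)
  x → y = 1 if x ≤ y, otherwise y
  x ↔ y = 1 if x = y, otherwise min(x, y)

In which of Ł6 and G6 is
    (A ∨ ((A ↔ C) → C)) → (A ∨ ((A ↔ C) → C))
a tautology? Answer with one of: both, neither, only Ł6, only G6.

In Ł6: every assignment gives 1 — tautology.
In G6: every assignment gives 1 — tautology.

both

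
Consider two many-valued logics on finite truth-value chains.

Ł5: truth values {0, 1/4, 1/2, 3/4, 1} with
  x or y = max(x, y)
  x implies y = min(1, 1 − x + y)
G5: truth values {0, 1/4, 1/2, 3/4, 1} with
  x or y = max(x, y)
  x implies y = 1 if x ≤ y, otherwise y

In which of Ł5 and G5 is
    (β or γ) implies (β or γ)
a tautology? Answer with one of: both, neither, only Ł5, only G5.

both

In Ł5: every assignment gives 1 — tautology.
In G5: every assignment gives 1 — tautology.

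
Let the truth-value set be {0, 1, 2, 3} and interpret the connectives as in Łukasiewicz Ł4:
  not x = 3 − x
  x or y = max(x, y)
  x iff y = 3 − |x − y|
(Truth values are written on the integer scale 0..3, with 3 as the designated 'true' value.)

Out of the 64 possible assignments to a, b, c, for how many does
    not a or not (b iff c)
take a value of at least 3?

22

value 3: 22 assignments (counts)
value 2: 22 assignments
value 1: 16 assignments
value 0: 4 assignments
So 22 of the 64 assignments meet the threshold.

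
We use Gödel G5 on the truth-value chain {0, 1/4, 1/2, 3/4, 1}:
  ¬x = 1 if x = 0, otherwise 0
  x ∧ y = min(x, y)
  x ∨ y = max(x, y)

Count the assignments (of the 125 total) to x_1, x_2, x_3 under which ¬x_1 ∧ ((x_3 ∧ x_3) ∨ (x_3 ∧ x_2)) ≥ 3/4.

value 1: 5 assignments (counts)
value 3/4: 5 assignments (counts)
value 1/2: 5 assignments
value 1/4: 5 assignments
value 0: 105 assignments
So 10 of the 125 assignments meet the threshold.

10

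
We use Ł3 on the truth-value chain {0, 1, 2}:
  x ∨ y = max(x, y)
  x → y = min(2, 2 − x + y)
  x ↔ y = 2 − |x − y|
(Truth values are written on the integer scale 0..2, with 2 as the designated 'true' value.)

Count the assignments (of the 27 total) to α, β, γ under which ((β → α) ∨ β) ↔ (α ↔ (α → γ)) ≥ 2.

value 2: 6 assignments (counts)
value 1: 12 assignments
value 0: 9 assignments
So 6 of the 27 assignments meet the threshold.

6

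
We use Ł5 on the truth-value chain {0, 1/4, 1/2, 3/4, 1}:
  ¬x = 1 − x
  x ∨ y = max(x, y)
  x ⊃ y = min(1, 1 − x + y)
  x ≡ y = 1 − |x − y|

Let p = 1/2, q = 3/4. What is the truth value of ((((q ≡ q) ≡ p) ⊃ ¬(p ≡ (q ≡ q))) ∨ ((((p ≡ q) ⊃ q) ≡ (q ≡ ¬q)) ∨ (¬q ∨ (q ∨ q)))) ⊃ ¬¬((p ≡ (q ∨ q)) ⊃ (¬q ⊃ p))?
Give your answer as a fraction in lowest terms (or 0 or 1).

1

q ≡ q = 3/4 ≡ 3/4 = 1
(q ≡ q) ≡ p = 1 ≡ 1/2 = 1/2
q ≡ q = 3/4 ≡ 3/4 = 1
p ≡ (q ≡ q) = 1/2 ≡ 1 = 1/2
¬(p ≡ (q ≡ q)) = ¬1/2 = 1/2
((q ≡ q) ≡ p) ⊃ ¬(p ≡ (q ≡ q)) = 1/2 ⊃ 1/2 = 1
p ≡ q = 1/2 ≡ 3/4 = 3/4
(p ≡ q) ⊃ q = 3/4 ⊃ 3/4 = 1
¬q = ¬3/4 = 1/4
q ≡ ¬q = 3/4 ≡ 1/4 = 1/2
((p ≡ q) ⊃ q) ≡ (q ≡ ¬q) = 1 ≡ 1/2 = 1/2
¬q = ¬3/4 = 1/4
q ∨ q = 3/4 ∨ 3/4 = 3/4
¬q ∨ (q ∨ q) = 1/4 ∨ 3/4 = 3/4
(((p ≡ q) ⊃ q) ≡ (q ≡ ¬q)) ∨ (¬q ∨ (q ∨ q)) = 1/2 ∨ 3/4 = 3/4
(((q ≡ q) ≡ p) ⊃ ¬(p ≡ (q ≡ q))) ∨ ((((p ≡ q) ⊃ q) ≡ (q ≡ ¬q)) ∨ (¬q ∨ (q ∨ q))) = 1 ∨ 3/4 = 1
q ∨ q = 3/4 ∨ 3/4 = 3/4
p ≡ (q ∨ q) = 1/2 ≡ 3/4 = 3/4
¬q = ¬3/4 = 1/4
¬q ⊃ p = 1/4 ⊃ 1/2 = 1
(p ≡ (q ∨ q)) ⊃ (¬q ⊃ p) = 3/4 ⊃ 1 = 1
¬((p ≡ (q ∨ q)) ⊃ (¬q ⊃ p)) = ¬1 = 0
¬¬((p ≡ (q ∨ q)) ⊃ (¬q ⊃ p)) = ¬0 = 1
((((q ≡ q) ≡ p) ⊃ ¬(p ≡ (q ≡ q))) ∨ ((((p ≡ q) ⊃ q) ≡ (q ≡ ¬q)) ∨ (¬q ∨ (q ∨ q)))) ⊃ ¬¬((p ≡ (q ∨ q)) ⊃ (¬q ⊃ p)) = 1 ⊃ 1 = 1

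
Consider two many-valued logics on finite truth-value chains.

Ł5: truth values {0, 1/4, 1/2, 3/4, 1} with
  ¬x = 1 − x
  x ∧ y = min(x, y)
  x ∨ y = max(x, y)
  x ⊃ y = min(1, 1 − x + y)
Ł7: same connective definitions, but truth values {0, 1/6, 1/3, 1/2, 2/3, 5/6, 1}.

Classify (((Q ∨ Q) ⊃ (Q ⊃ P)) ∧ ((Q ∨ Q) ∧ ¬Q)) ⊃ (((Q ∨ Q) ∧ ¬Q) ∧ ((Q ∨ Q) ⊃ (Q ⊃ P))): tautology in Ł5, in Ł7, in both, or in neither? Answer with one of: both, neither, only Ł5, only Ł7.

both

In Ł5: every assignment gives 1 — tautology.
In Ł7: every assignment gives 1 — tautology.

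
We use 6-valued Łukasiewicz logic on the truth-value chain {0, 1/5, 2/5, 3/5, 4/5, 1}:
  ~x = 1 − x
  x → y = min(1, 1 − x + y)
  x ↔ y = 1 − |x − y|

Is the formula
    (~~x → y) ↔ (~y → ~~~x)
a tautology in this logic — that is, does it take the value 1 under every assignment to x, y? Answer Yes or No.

Yes

At x = 0, y = 1/5, for instance:
~x = ~0 = 1
~~x = ~1 = 0
~~x → y = 0 → 1/5 = 1
~y = ~1/5 = 4/5
~~~x = ~0 = 1
~y → ~~~x = 4/5 → 1 = 1
(~~x → y) ↔ (~y → ~~~x) = 1 ↔ 1 = 1
and checking the remaining 35 assignments likewise gives ≥ 1 in every case.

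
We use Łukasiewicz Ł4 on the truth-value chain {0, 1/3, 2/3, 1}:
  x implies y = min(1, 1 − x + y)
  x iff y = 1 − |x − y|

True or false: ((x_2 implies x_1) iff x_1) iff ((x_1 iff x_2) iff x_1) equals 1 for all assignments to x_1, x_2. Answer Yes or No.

No

Counterexample: take x_1 = 1/3, x_2 = 0.
x_2 implies x_1 = 0 implies 1/3 = 1
(x_2 implies x_1) iff x_1 = 1 iff 1/3 = 1/3
x_1 iff x_2 = 1/3 iff 0 = 2/3
(x_1 iff x_2) iff x_1 = 2/3 iff 1/3 = 2/3
((x_2 implies x_1) iff x_1) iff ((x_1 iff x_2) iff x_1) = 1/3 iff 2/3 = 2/3
This gives 2/3 ≠ 1.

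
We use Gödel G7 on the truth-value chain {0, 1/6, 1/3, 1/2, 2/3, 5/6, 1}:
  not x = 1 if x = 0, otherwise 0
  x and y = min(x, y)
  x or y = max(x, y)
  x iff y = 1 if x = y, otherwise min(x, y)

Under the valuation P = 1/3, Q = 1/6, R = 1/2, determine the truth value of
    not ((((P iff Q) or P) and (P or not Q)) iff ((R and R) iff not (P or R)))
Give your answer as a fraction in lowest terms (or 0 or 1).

P iff Q = 1/3 iff 1/6 = 1/6
(P iff Q) or P = 1/6 or 1/3 = 1/3
not Q = not 1/6 = 0
P or not Q = 1/3 or 0 = 1/3
((P iff Q) or P) and (P or not Q) = 1/3 and 1/3 = 1/3
R and R = 1/2 and 1/2 = 1/2
P or R = 1/3 or 1/2 = 1/2
not (P or R) = not 1/2 = 0
(R and R) iff not (P or R) = 1/2 iff 0 = 0
(((P iff Q) or P) and (P or not Q)) iff ((R and R) iff not (P or R)) = 1/3 iff 0 = 0
not ((((P iff Q) or P) and (P or not Q)) iff ((R and R) iff not (P or R))) = not 0 = 1

1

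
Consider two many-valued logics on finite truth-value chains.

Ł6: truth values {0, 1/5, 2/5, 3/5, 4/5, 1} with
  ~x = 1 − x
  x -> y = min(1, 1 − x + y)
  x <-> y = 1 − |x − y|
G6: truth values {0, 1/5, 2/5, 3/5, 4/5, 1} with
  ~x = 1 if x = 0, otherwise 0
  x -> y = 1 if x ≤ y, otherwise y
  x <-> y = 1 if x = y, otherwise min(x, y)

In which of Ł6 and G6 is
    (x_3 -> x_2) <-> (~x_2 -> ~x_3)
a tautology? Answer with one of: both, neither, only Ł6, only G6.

In Ł6: every assignment gives 1 — tautology.
In G6: at x_2 = 1/5, x_3 = 2/5 the value is 1/5 — not a tautology.

only Ł6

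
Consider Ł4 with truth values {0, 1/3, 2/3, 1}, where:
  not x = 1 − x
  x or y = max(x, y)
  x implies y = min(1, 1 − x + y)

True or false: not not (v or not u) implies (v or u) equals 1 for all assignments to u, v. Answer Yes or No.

Counterexample: take u = 0, v = 0.
not u = not 0 = 1
v or not u = 0 or 1 = 1
not (v or not u) = not 1 = 0
not not (v or not u) = not 0 = 1
v or u = 0 or 0 = 0
not not (v or not u) implies (v or u) = 1 implies 0 = 0
This gives 0 ≠ 1.

No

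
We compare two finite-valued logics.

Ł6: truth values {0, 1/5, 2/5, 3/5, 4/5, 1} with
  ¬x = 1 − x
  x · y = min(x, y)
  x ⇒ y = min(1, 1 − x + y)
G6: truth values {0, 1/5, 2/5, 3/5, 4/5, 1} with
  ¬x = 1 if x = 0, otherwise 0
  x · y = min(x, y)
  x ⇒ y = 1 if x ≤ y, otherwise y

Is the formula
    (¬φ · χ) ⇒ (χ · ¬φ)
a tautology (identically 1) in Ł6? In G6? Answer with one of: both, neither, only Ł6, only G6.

In Ł6: every assignment gives 1 — tautology.
In G6: every assignment gives 1 — tautology.

both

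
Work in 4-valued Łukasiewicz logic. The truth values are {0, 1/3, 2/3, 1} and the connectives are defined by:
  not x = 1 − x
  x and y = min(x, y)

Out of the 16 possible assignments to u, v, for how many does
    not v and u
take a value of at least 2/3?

u = 0, v = 0 ↦ 0  <
u = 0, v = 1/3 ↦ 0  <
u = 0, v = 2/3 ↦ 0  <
u = 0, v = 1 ↦ 0  <
u = 1/3, v = 0 ↦ 1/3  <
u = 1/3, v = 1/3 ↦ 1/3  <
u = 1/3, v = 2/3 ↦ 1/3  <
u = 1/3, v = 1 ↦ 0  <
u = 2/3, v = 0 ↦ 2/3  ≥
u = 2/3, v = 1/3 ↦ 2/3  ≥
u = 2/3, v = 2/3 ↦ 1/3  <
u = 2/3, v = 1 ↦ 0  <
u = 1, v = 0 ↦ 1  ≥
u = 1, v = 1/3 ↦ 2/3  ≥
u = 1, v = 2/3 ↦ 1/3  <
u = 1, v = 1 ↦ 0  <
So 4 of the 16 assignments meet the threshold.

4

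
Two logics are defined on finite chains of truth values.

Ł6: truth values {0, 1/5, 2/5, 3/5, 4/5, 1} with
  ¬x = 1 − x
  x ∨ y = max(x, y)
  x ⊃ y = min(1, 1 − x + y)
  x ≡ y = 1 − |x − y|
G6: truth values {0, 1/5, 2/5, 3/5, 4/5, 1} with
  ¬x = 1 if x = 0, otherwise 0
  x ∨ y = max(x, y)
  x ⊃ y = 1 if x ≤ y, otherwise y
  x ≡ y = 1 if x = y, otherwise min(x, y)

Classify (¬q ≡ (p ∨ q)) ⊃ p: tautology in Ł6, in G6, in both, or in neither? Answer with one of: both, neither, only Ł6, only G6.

only G6

In Ł6: at p = 0, q = 1/5 the value is 3/5 — not a tautology.
In G6: every assignment gives 1 — tautology.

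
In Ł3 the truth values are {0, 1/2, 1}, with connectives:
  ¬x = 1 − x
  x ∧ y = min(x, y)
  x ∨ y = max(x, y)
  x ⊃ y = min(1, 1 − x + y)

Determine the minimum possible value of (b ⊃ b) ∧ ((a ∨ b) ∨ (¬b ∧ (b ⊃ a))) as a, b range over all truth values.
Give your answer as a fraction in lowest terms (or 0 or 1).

Take a = 0, b = 1/2:
b ⊃ b = 1/2 ⊃ 1/2 = 1
a ∨ b = 0 ∨ 1/2 = 1/2
¬b = ¬1/2 = 1/2
b ⊃ a = 1/2 ⊃ 0 = 1/2
¬b ∧ (b ⊃ a) = 1/2 ∧ 1/2 = 1/2
(a ∨ b) ∨ (¬b ∧ (b ⊃ a)) = 1/2 ∨ 1/2 = 1/2
(b ⊃ b) ∧ ((a ∨ b) ∨ (¬b ∧ (b ⊃ a))) = 1 ∧ 1/2 = 1/2
No assignment yields a value below 1/2, so this is the minimum.

1/2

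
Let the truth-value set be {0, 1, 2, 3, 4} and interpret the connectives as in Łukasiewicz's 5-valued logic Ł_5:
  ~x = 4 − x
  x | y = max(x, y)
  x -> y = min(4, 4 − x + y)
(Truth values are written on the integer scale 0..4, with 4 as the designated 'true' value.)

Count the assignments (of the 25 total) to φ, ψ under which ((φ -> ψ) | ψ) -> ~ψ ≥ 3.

12

value 4: 9 assignments (counts)
value 3: 3 assignments (counts)
value 2: 4 assignments
value 1: 4 assignments
value 0: 5 assignments
So 12 of the 25 assignments meet the threshold.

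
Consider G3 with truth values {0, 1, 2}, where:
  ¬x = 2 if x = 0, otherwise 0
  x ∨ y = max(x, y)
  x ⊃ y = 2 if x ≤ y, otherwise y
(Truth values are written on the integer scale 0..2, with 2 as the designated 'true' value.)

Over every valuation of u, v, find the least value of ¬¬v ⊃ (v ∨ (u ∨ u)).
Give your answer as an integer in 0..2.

Take u = 0, v = 1:
¬v = ¬1 = 0
¬¬v = ¬0 = 2
u ∨ u = 0 ∨ 0 = 0
v ∨ (u ∨ u) = 1 ∨ 0 = 1
¬¬v ⊃ (v ∨ (u ∨ u)) = 2 ⊃ 1 = 1
No assignment yields a value below 1, so this is the minimum.

1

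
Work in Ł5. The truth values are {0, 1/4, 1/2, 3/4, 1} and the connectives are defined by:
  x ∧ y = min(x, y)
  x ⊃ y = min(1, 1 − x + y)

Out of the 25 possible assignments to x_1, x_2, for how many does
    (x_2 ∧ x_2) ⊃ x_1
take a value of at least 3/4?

19

value 1: 15 assignments (counts)
value 3/4: 4 assignments (counts)
value 1/2: 3 assignments
value 1/4: 2 assignments
value 0: 1 assignment
So 19 of the 25 assignments meet the threshold.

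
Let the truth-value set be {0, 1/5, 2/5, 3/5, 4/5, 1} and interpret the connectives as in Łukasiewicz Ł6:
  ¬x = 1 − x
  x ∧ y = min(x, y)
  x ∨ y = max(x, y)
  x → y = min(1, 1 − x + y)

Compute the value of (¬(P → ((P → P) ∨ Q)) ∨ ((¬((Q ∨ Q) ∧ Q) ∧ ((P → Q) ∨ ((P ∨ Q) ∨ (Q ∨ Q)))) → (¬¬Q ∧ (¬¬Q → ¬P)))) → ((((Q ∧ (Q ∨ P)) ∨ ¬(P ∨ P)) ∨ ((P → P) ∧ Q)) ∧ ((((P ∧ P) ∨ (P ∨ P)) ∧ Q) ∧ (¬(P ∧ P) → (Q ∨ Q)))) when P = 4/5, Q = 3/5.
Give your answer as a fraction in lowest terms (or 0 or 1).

P → P = 4/5 → 4/5 = 1
(P → P) ∨ Q = 1 ∨ 3/5 = 1
P → ((P → P) ∨ Q) = 4/5 → 1 = 1
¬(P → ((P → P) ∨ Q)) = ¬1 = 0
Q ∨ Q = 3/5 ∨ 3/5 = 3/5
(Q ∨ Q) ∧ Q = 3/5 ∧ 3/5 = 3/5
¬((Q ∨ Q) ∧ Q) = ¬3/5 = 2/5
P → Q = 4/5 → 3/5 = 4/5
P ∨ Q = 4/5 ∨ 3/5 = 4/5
Q ∨ Q = 3/5 ∨ 3/5 = 3/5
(P ∨ Q) ∨ (Q ∨ Q) = 4/5 ∨ 3/5 = 4/5
(P → Q) ∨ ((P ∨ Q) ∨ (Q ∨ Q)) = 4/5 ∨ 4/5 = 4/5
¬((Q ∨ Q) ∧ Q) ∧ ((P → Q) ∨ ((P ∨ Q) ∨ (Q ∨ Q))) = 2/5 ∧ 4/5 = 2/5
¬Q = ¬3/5 = 2/5
¬¬Q = ¬2/5 = 3/5
¬Q = ¬3/5 = 2/5
¬¬Q = ¬2/5 = 3/5
¬P = ¬4/5 = 1/5
¬¬Q → ¬P = 3/5 → 1/5 = 3/5
¬¬Q ∧ (¬¬Q → ¬P) = 3/5 ∧ 3/5 = 3/5
(¬((Q ∨ Q) ∧ Q) ∧ ((P → Q) ∨ ((P ∨ Q) ∨ (Q ∨ Q)))) → (¬¬Q ∧ (¬¬Q → ¬P)) = 2/5 → 3/5 = 1
¬(P → ((P → P) ∨ Q)) ∨ ((¬((Q ∨ Q) ∧ Q) ∧ ((P → Q) ∨ ((P ∨ Q) ∨ (Q ∨ Q)))) → (¬¬Q ∧ (¬¬Q → ¬P))) = 0 ∨ 1 = 1
Q ∨ P = 3/5 ∨ 4/5 = 4/5
Q ∧ (Q ∨ P) = 3/5 ∧ 4/5 = 3/5
P ∨ P = 4/5 ∨ 4/5 = 4/5
¬(P ∨ P) = ¬4/5 = 1/5
(Q ∧ (Q ∨ P)) ∨ ¬(P ∨ P) = 3/5 ∨ 1/5 = 3/5
P → P = 4/5 → 4/5 = 1
(P → P) ∧ Q = 1 ∧ 3/5 = 3/5
((Q ∧ (Q ∨ P)) ∨ ¬(P ∨ P)) ∨ ((P → P) ∧ Q) = 3/5 ∨ 3/5 = 3/5
P ∧ P = 4/5 ∧ 4/5 = 4/5
P ∨ P = 4/5 ∨ 4/5 = 4/5
(P ∧ P) ∨ (P ∨ P) = 4/5 ∨ 4/5 = 4/5
((P ∧ P) ∨ (P ∨ P)) ∧ Q = 4/5 ∧ 3/5 = 3/5
P ∧ P = 4/5 ∧ 4/5 = 4/5
¬(P ∧ P) = ¬4/5 = 1/5
Q ∨ Q = 3/5 ∨ 3/5 = 3/5
¬(P ∧ P) → (Q ∨ Q) = 1/5 → 3/5 = 1
(((P ∧ P) ∨ (P ∨ P)) ∧ Q) ∧ (¬(P ∧ P) → (Q ∨ Q)) = 3/5 ∧ 1 = 3/5
(((Q ∧ (Q ∨ P)) ∨ ¬(P ∨ P)) ∨ ((P → P) ∧ Q)) ∧ ((((P ∧ P) ∨ (P ∨ P)) ∧ Q) ∧ (¬(P ∧ P) → (Q ∨ Q))) = 3/5 ∧ 3/5 = 3/5
(¬(P → ((P → P) ∨ Q)) ∨ ((¬((Q ∨ Q) ∧ Q) ∧ ((P → Q) ∨ ((P ∨ Q) ∨ (Q ∨ Q)))) → (¬¬Q ∧ (¬¬Q → ¬P)))) → ((((Q ∧ (Q ∨ P)) ∨ ¬(P ∨ P)) ∨ ((P → P) ∧ Q)) ∧ ((((P ∧ P) ∨ (P ∨ P)) ∧ Q) ∧ (¬(P ∧ P) → (Q ∨ Q)))) = 1 → 3/5 = 3/5

3/5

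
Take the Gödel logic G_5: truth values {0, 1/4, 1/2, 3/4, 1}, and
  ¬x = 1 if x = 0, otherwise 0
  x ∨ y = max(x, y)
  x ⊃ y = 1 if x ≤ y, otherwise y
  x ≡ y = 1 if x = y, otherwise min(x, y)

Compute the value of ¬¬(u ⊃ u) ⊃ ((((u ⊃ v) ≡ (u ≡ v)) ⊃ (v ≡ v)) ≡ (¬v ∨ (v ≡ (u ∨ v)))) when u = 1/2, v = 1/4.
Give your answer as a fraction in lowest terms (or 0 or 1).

u ⊃ u = 1/2 ⊃ 1/2 = 1
¬(u ⊃ u) = ¬1 = 0
¬¬(u ⊃ u) = ¬0 = 1
u ⊃ v = 1/2 ⊃ 1/4 = 1/4
u ≡ v = 1/2 ≡ 1/4 = 1/4
(u ⊃ v) ≡ (u ≡ v) = 1/4 ≡ 1/4 = 1
v ≡ v = 1/4 ≡ 1/4 = 1
((u ⊃ v) ≡ (u ≡ v)) ⊃ (v ≡ v) = 1 ⊃ 1 = 1
¬v = ¬1/4 = 0
u ∨ v = 1/2 ∨ 1/4 = 1/2
v ≡ (u ∨ v) = 1/4 ≡ 1/2 = 1/4
¬v ∨ (v ≡ (u ∨ v)) = 0 ∨ 1/4 = 1/4
(((u ⊃ v) ≡ (u ≡ v)) ⊃ (v ≡ v)) ≡ (¬v ∨ (v ≡ (u ∨ v))) = 1 ≡ 1/4 = 1/4
¬¬(u ⊃ u) ⊃ ((((u ⊃ v) ≡ (u ≡ v)) ⊃ (v ≡ v)) ≡ (¬v ∨ (v ≡ (u ∨ v)))) = 1 ⊃ 1/4 = 1/4

1/4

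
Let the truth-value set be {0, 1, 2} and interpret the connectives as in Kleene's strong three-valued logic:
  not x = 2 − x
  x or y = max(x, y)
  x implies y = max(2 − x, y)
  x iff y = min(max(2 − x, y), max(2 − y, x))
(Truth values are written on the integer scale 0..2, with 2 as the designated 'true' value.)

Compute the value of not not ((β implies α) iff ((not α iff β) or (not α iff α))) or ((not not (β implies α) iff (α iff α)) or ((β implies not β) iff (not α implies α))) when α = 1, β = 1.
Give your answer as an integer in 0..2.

β implies α = 1 implies 1 = 1
not α = not 1 = 1
not α iff β = 1 iff 1 = 1
not α = not 1 = 1
not α iff α = 1 iff 1 = 1
(not α iff β) or (not α iff α) = 1 or 1 = 1
(β implies α) iff ((not α iff β) or (not α iff α)) = 1 iff 1 = 1
not ((β implies α) iff ((not α iff β) or (not α iff α))) = not 1 = 1
not not ((β implies α) iff ((not α iff β) or (not α iff α))) = not 1 = 1
β implies α = 1 implies 1 = 1
not (β implies α) = not 1 = 1
not not (β implies α) = not 1 = 1
α iff α = 1 iff 1 = 1
not not (β implies α) iff (α iff α) = 1 iff 1 = 1
not β = not 1 = 1
β implies not β = 1 implies 1 = 1
not α = not 1 = 1
not α implies α = 1 implies 1 = 1
(β implies not β) iff (not α implies α) = 1 iff 1 = 1
(not not (β implies α) iff (α iff α)) or ((β implies not β) iff (not α implies α)) = 1 or 1 = 1
not not ((β implies α) iff ((not α iff β) or (not α iff α))) or ((not not (β implies α) iff (α iff α)) or ((β implies not β) iff (not α implies α))) = 1 or 1 = 1

1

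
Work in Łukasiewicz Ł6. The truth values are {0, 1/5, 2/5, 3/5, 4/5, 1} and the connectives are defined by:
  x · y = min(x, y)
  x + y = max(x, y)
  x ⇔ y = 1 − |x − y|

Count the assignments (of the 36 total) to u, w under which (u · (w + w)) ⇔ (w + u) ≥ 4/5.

16

value 1: 6 assignments (counts)
value 4/5: 10 assignments (counts)
value 3/5: 8 assignments
value 2/5: 6 assignments
value 1/5: 4 assignments
value 0: 2 assignments
So 16 of the 36 assignments meet the threshold.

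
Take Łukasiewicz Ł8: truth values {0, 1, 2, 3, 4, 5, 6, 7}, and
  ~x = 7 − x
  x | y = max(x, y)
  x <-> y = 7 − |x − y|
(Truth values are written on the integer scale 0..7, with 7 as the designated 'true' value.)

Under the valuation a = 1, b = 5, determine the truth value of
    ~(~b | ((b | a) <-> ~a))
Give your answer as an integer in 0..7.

1

~b = ~5 = 2
b | a = 5 | 1 = 5
~a = ~1 = 6
(b | a) <-> ~a = 5 <-> 6 = 6
~b | ((b | a) <-> ~a) = 2 | 6 = 6
~(~b | ((b | a) <-> ~a)) = ~6 = 1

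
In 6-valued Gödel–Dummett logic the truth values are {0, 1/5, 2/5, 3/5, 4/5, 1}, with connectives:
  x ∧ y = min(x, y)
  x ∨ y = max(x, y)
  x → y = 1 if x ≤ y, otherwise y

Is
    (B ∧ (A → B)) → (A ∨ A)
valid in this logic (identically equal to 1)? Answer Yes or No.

No

Counterexample: take A = 0, B = 1/5.
A → B = 0 → 1/5 = 1
B ∧ (A → B) = 1/5 ∧ 1 = 1/5
A ∨ A = 0 ∨ 0 = 0
(B ∧ (A → B)) → (A ∨ A) = 1/5 → 0 = 0
This gives 0 ≠ 1.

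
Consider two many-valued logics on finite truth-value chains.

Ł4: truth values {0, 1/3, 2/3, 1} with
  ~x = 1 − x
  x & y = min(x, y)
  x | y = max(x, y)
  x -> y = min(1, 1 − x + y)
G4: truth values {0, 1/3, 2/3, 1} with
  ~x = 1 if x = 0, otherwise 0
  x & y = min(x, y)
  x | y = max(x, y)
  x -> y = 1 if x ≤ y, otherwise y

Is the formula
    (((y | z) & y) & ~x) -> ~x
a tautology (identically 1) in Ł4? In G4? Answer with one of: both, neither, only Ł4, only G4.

In Ł4: every assignment gives 1 — tautology.
In G4: every assignment gives 1 — tautology.

both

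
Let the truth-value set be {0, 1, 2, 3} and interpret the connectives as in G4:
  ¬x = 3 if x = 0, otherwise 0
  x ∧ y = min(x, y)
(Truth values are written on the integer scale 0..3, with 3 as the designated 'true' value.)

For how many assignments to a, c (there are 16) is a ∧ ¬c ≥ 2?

a = 0, c = 0 ↦ 0  <
a = 0, c = 1 ↦ 0  <
a = 0, c = 2 ↦ 0  <
a = 0, c = 3 ↦ 0  <
a = 1, c = 0 ↦ 1  <
a = 1, c = 1 ↦ 0  <
a = 1, c = 2 ↦ 0  <
a = 1, c = 3 ↦ 0  <
a = 2, c = 0 ↦ 2  ≥
a = 2, c = 1 ↦ 0  <
a = 2, c = 2 ↦ 0  <
a = 2, c = 3 ↦ 0  <
a = 3, c = 0 ↦ 3  ≥
a = 3, c = 1 ↦ 0  <
a = 3, c = 2 ↦ 0  <
a = 3, c = 3 ↦ 0  <
So 2 of the 16 assignments meet the threshold.

2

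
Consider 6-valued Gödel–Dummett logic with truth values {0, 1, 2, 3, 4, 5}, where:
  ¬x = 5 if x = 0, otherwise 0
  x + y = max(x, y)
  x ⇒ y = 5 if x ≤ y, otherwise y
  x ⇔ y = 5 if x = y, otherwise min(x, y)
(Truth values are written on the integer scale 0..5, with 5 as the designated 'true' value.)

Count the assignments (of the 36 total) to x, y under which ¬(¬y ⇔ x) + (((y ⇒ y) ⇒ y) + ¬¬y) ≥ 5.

value 5: 31 assignments (counts)
value 0: 5 assignments
So 31 of the 36 assignments meet the threshold.

31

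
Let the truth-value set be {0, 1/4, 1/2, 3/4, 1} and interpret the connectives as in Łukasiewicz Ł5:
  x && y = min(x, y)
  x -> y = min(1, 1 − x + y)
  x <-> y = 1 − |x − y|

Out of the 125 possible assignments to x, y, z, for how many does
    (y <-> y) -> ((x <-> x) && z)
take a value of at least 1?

value 1: 25 assignments (counts)
value 3/4: 25 assignments
value 1/2: 25 assignments
value 1/4: 25 assignments
value 0: 25 assignments
So 25 of the 125 assignments meet the threshold.

25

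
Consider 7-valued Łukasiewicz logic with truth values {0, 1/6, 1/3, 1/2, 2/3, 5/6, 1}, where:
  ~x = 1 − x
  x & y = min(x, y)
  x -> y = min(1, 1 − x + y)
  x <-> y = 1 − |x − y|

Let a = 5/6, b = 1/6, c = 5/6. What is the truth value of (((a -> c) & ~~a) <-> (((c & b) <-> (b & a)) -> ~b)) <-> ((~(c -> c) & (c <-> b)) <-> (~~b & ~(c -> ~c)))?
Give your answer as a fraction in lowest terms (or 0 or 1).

a -> c = 5/6 -> 5/6 = 1
~a = ~5/6 = 1/6
~~a = ~1/6 = 5/6
(a -> c) & ~~a = 1 & 5/6 = 5/6
c & b = 5/6 & 1/6 = 1/6
b & a = 1/6 & 5/6 = 1/6
(c & b) <-> (b & a) = 1/6 <-> 1/6 = 1
~b = ~1/6 = 5/6
((c & b) <-> (b & a)) -> ~b = 1 -> 5/6 = 5/6
((a -> c) & ~~a) <-> (((c & b) <-> (b & a)) -> ~b) = 5/6 <-> 5/6 = 1
c -> c = 5/6 -> 5/6 = 1
~(c -> c) = ~1 = 0
c <-> b = 5/6 <-> 1/6 = 1/3
~(c -> c) & (c <-> b) = 0 & 1/3 = 0
~b = ~1/6 = 5/6
~~b = ~5/6 = 1/6
~c = ~5/6 = 1/6
c -> ~c = 5/6 -> 1/6 = 1/3
~(c -> ~c) = ~1/3 = 2/3
~~b & ~(c -> ~c) = 1/6 & 2/3 = 1/6
(~(c -> c) & (c <-> b)) <-> (~~b & ~(c -> ~c)) = 0 <-> 1/6 = 5/6
(((a -> c) & ~~a) <-> (((c & b) <-> (b & a)) -> ~b)) <-> ((~(c -> c) & (c <-> b)) <-> (~~b & ~(c -> ~c))) = 1 <-> 5/6 = 5/6

5/6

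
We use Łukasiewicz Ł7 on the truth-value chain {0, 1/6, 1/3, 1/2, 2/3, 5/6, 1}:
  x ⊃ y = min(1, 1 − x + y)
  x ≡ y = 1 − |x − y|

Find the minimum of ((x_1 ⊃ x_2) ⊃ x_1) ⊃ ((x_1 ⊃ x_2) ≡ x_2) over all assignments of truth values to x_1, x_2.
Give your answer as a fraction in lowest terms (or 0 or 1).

Take x_1 = 1/2, x_2 = 0:
x_1 ⊃ x_2 = 1/2 ⊃ 0 = 1/2
(x_1 ⊃ x_2) ⊃ x_1 = 1/2 ⊃ 1/2 = 1
x_1 ⊃ x_2 = 1/2 ⊃ 0 = 1/2
(x_1 ⊃ x_2) ≡ x_2 = 1/2 ≡ 0 = 1/2
((x_1 ⊃ x_2) ⊃ x_1) ⊃ ((x_1 ⊃ x_2) ≡ x_2) = 1 ⊃ 1/2 = 1/2
No assignment yields a value below 1/2, so this is the minimum.

1/2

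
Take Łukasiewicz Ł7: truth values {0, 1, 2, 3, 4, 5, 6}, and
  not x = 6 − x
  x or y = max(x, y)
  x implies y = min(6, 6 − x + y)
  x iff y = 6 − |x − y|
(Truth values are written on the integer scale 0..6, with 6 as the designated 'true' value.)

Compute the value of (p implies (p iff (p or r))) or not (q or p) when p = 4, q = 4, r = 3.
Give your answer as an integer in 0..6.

6

p or r = 4 or 3 = 4
p iff (p or r) = 4 iff 4 = 6
p implies (p iff (p or r)) = 4 implies 6 = 6
q or p = 4 or 4 = 4
not (q or p) = not 4 = 2
(p implies (p iff (p or r))) or not (q or p) = 6 or 2 = 6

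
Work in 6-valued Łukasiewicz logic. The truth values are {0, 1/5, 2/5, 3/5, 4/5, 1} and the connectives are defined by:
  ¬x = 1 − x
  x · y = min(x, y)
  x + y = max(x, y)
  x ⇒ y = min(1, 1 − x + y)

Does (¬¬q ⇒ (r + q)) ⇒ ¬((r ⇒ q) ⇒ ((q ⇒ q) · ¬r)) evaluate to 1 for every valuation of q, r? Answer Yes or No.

No

Counterexample: take q = 0, r = 0.
¬q = ¬0 = 1
¬¬q = ¬1 = 0
r + q = 0 + 0 = 0
¬¬q ⇒ (r + q) = 0 ⇒ 0 = 1
r ⇒ q = 0 ⇒ 0 = 1
q ⇒ q = 0 ⇒ 0 = 1
¬r = ¬0 = 1
(q ⇒ q) · ¬r = 1 · 1 = 1
(r ⇒ q) ⇒ ((q ⇒ q) · ¬r) = 1 ⇒ 1 = 1
¬((r ⇒ q) ⇒ ((q ⇒ q) · ¬r)) = ¬1 = 0
(¬¬q ⇒ (r + q)) ⇒ ¬((r ⇒ q) ⇒ ((q ⇒ q) · ¬r)) = 1 ⇒ 0 = 0
This gives 0 ≠ 1.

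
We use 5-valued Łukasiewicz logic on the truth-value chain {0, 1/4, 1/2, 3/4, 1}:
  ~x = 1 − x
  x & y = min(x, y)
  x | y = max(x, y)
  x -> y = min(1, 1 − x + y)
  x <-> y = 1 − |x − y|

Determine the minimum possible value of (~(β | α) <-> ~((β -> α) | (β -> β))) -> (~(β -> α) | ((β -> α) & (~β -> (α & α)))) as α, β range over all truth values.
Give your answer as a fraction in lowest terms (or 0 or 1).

1/2

Take α = 1/2, β = 1:
β | α = 1 | 1/2 = 1
~(β | α) = ~1 = 0
β -> α = 1 -> 1/2 = 1/2
β -> β = 1 -> 1 = 1
(β -> α) | (β -> β) = 1/2 | 1 = 1
~((β -> α) | (β -> β)) = ~1 = 0
~(β | α) <-> ~((β -> α) | (β -> β)) = 0 <-> 0 = 1
β -> α = 1 -> 1/2 = 1/2
~(β -> α) = ~1/2 = 1/2
β -> α = 1 -> 1/2 = 1/2
~β = ~1 = 0
α & α = 1/2 & 1/2 = 1/2
~β -> (α & α) = 0 -> 1/2 = 1
(β -> α) & (~β -> (α & α)) = 1/2 & 1 = 1/2
~(β -> α) | ((β -> α) & (~β -> (α & α))) = 1/2 | 1/2 = 1/2
(~(β | α) <-> ~((β -> α) | (β -> β))) -> (~(β -> α) | ((β -> α) & (~β -> (α & α)))) = 1 -> 1/2 = 1/2
No assignment yields a value below 1/2, so this is the minimum.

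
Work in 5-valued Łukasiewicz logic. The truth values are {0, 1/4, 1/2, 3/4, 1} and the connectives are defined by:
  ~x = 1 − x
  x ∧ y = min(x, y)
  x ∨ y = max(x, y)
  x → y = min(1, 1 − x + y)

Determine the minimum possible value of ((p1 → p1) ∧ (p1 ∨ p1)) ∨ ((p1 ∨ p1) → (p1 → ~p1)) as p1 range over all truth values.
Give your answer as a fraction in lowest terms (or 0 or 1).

3/4

Take p1 = 3/4:
p1 → p1 = 3/4 → 3/4 = 1
p1 ∨ p1 = 3/4 ∨ 3/4 = 3/4
(p1 → p1) ∧ (p1 ∨ p1) = 1 ∧ 3/4 = 3/4
p1 ∨ p1 = 3/4 ∨ 3/4 = 3/4
~p1 = ~3/4 = 1/4
p1 → ~p1 = 3/4 → 1/4 = 1/2
(p1 ∨ p1) → (p1 → ~p1) = 3/4 → 1/2 = 3/4
((p1 → p1) ∧ (p1 ∨ p1)) ∨ ((p1 ∨ p1) → (p1 → ~p1)) = 3/4 ∨ 3/4 = 3/4
No assignment yields a value below 3/4, so this is the minimum.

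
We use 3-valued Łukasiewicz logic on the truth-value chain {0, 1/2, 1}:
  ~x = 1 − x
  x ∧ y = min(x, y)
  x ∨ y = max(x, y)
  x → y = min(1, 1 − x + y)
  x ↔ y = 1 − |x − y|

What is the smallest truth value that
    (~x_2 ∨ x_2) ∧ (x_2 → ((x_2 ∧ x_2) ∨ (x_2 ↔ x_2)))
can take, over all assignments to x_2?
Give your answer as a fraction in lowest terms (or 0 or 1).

Take x_2 = 1/2:
~x_2 = ~1/2 = 1/2
~x_2 ∨ x_2 = 1/2 ∨ 1/2 = 1/2
x_2 ∧ x_2 = 1/2 ∧ 1/2 = 1/2
x_2 ↔ x_2 = 1/2 ↔ 1/2 = 1
(x_2 ∧ x_2) ∨ (x_2 ↔ x_2) = 1/2 ∨ 1 = 1
x_2 → ((x_2 ∧ x_2) ∨ (x_2 ↔ x_2)) = 1/2 → 1 = 1
(~x_2 ∨ x_2) ∧ (x_2 → ((x_2 ∧ x_2) ∨ (x_2 ↔ x_2))) = 1/2 ∧ 1 = 1/2
No assignment yields a value below 1/2, so this is the minimum.

1/2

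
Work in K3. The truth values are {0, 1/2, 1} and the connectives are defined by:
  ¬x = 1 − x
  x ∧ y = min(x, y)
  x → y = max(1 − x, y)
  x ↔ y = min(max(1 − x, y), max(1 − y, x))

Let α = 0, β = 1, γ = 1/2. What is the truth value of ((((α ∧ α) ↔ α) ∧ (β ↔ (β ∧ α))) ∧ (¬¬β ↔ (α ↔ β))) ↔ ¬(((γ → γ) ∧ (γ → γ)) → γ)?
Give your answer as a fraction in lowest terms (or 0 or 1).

α ∧ α = 0 ∧ 0 = 0
(α ∧ α) ↔ α = 0 ↔ 0 = 1
β ∧ α = 1 ∧ 0 = 0
β ↔ (β ∧ α) = 1 ↔ 0 = 0
((α ∧ α) ↔ α) ∧ (β ↔ (β ∧ α)) = 1 ∧ 0 = 0
¬β = ¬1 = 0
¬¬β = ¬0 = 1
α ↔ β = 0 ↔ 1 = 0
¬¬β ↔ (α ↔ β) = 1 ↔ 0 = 0
(((α ∧ α) ↔ α) ∧ (β ↔ (β ∧ α))) ∧ (¬¬β ↔ (α ↔ β)) = 0 ∧ 0 = 0
γ → γ = 1/2 → 1/2 = 1/2
γ → γ = 1/2 → 1/2 = 1/2
(γ → γ) ∧ (γ → γ) = 1/2 ∧ 1/2 = 1/2
((γ → γ) ∧ (γ → γ)) → γ = 1/2 → 1/2 = 1/2
¬(((γ → γ) ∧ (γ → γ)) → γ) = ¬1/2 = 1/2
((((α ∧ α) ↔ α) ∧ (β ↔ (β ∧ α))) ∧ (¬¬β ↔ (α ↔ β))) ↔ ¬(((γ → γ) ∧ (γ → γ)) → γ) = 0 ↔ 1/2 = 1/2

1/2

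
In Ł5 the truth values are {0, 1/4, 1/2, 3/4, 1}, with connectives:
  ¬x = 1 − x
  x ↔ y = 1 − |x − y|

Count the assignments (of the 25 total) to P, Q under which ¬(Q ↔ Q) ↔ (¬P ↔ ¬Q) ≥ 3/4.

value 1: 2 assignments (counts)
value 3/4: 4 assignments (counts)
value 1/2: 6 assignments
value 1/4: 8 assignments
value 0: 5 assignments
So 6 of the 25 assignments meet the threshold.

6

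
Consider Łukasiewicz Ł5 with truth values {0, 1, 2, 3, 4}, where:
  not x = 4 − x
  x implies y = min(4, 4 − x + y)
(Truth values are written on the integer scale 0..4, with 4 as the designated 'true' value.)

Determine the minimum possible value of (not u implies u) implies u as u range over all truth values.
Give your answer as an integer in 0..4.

Take u = 2:
not u = not 2 = 2
not u implies u = 2 implies 2 = 4
(not u implies u) implies u = 4 implies 2 = 2
No assignment yields a value below 2, so this is the minimum.

2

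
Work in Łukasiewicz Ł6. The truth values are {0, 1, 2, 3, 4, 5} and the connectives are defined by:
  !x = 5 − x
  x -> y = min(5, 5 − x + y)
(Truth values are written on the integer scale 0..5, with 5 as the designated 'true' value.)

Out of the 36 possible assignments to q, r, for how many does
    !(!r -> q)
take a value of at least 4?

3

value 5: 1 assignment (counts)
value 4: 2 assignments (counts)
value 3: 3 assignments
value 2: 4 assignments
value 1: 5 assignments
value 0: 21 assignments
So 3 of the 36 assignments meet the threshold.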